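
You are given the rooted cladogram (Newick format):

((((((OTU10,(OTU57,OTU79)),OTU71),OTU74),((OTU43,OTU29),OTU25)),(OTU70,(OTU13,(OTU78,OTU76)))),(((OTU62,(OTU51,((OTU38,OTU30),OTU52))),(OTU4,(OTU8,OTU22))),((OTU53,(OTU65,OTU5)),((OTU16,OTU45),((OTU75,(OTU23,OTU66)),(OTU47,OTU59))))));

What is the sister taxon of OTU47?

OTU59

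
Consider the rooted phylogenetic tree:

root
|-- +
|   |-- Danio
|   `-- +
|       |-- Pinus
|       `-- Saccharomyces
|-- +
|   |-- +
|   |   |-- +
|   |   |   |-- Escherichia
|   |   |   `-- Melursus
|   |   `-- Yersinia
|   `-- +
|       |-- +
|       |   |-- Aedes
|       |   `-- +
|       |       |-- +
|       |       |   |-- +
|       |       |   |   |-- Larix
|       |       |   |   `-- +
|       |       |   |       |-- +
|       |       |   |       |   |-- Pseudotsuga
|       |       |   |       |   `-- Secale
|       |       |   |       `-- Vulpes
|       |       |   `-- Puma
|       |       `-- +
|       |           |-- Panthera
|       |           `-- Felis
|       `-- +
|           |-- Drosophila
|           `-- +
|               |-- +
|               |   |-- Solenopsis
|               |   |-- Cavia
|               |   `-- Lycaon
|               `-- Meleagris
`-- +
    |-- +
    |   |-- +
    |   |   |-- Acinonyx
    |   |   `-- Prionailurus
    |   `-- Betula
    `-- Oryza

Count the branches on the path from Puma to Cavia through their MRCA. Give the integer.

8

The MRCA of Puma and Cavia is the node subtending ((Aedes,(((Larix,((Pseudotsuga,Secale),Vulpes)),Puma),(Panthera,Felis))),(Drosophila,((Solenopsis,Cavia,Lycaon),Meleagris))).
From Puma up to that node: 4 branches. From Cavia up to the same node: 4 branches. Total: 4 + 4 = 8.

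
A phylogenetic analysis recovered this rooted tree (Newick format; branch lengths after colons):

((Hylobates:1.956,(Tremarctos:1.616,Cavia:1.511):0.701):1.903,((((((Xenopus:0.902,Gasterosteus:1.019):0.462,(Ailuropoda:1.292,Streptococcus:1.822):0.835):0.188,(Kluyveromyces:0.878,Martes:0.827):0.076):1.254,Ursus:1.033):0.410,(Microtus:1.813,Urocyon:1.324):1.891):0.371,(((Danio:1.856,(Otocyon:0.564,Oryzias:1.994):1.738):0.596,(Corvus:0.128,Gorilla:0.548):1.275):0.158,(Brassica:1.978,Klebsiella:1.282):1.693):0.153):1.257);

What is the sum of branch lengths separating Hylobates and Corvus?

6.830

The path runs Hylobates → … → MRCA → … → Corvus; the MRCA is the root of the tree.
Branch lengths along that path: 1.956 + 1.903 + 1.257 + 0.153 + 0.158 + 1.275 + 0.128 = 6.830.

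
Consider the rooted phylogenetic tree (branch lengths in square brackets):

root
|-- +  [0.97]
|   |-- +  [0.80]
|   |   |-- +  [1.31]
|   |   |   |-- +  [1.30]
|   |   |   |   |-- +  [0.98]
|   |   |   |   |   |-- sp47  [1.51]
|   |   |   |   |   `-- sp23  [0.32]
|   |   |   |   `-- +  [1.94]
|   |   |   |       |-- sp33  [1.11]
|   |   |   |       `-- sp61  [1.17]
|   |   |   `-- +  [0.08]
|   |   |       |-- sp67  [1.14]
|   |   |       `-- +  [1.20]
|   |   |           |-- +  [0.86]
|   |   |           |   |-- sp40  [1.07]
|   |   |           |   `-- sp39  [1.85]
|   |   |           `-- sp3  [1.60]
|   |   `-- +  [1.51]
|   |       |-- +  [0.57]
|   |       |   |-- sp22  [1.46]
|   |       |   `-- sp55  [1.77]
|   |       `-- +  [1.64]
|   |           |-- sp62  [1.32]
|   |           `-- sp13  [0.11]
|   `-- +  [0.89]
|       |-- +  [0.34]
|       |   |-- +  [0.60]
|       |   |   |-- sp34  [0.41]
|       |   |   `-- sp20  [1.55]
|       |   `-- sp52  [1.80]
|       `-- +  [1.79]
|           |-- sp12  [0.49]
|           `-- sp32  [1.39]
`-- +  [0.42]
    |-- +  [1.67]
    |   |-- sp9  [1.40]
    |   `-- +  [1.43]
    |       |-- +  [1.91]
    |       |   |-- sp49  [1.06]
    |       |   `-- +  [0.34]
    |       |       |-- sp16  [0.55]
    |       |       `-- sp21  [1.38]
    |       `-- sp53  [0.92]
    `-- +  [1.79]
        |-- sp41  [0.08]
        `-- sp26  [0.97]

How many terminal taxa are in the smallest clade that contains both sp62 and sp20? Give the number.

17

The MRCA of sp62 and sp20 is the node subtending (((((sp47,sp23),(sp33,sp61)),(sp67,((sp40,sp39),sp3))),((sp22,sp55),(sp62,sp13))),(((sp34,sp20),sp52),(sp12,sp32))).
That clade contains 17 terminal taxa: sp12, sp13, sp20, sp22, sp23, sp3, sp32, sp33, sp34, sp39, sp40, sp47, sp52, sp55, sp61, sp62, sp67.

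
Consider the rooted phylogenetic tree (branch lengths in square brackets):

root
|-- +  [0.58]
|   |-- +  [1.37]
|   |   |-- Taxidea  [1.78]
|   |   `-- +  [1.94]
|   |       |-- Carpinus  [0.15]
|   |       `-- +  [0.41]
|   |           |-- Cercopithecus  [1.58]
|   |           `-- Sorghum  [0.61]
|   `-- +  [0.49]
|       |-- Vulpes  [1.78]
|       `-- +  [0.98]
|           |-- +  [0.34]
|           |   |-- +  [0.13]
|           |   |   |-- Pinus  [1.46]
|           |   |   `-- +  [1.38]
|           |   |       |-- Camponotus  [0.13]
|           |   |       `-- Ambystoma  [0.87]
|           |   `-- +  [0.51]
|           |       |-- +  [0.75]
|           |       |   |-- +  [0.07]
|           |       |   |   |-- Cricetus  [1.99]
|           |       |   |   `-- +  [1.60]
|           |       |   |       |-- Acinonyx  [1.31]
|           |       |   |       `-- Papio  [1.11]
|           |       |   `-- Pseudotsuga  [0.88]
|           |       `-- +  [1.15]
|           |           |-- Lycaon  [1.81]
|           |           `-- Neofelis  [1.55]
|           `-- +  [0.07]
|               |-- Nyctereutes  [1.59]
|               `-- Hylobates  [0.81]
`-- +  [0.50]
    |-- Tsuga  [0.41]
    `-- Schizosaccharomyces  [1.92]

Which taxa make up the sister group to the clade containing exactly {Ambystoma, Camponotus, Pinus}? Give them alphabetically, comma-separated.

Acinonyx, Cricetus, Lycaon, Neofelis, Papio, Pseudotsuga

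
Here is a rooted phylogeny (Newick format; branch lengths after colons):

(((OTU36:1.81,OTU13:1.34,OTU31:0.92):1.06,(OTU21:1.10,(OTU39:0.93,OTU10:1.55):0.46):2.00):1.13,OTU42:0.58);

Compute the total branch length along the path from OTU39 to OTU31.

5.37

The path runs OTU39 → … → MRCA → … → OTU31; the MRCA is the node subtending ((OTU36,OTU13,OTU31),(OTU21,(OTU39,OTU10))).
Branch lengths along that path: 0.93 + 0.46 + 2.00 + 1.06 + 0.92 = 5.37.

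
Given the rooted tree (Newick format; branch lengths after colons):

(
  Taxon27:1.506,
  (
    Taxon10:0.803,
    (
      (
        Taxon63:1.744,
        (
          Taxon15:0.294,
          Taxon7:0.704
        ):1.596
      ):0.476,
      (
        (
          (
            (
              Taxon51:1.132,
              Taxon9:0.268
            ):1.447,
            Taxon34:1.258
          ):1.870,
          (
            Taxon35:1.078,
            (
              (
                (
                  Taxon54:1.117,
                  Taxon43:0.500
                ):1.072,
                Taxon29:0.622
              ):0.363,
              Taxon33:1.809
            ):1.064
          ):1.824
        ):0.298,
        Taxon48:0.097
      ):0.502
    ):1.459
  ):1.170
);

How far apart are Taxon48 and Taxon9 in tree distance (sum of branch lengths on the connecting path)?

3.980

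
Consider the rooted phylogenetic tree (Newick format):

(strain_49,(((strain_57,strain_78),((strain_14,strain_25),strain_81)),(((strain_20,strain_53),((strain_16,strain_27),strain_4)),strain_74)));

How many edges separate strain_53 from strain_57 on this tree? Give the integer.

The MRCA of strain_53 and strain_57 is the node subtending (((strain_57,strain_78),((strain_14,strain_25),strain_81)),(((strain_20,strain_53),((strain_16,strain_27),strain_4)),strain_74)).
From strain_53 up to that node: 4 branches. From strain_57 up to the same node: 3 branches. Total: 4 + 3 = 7.

7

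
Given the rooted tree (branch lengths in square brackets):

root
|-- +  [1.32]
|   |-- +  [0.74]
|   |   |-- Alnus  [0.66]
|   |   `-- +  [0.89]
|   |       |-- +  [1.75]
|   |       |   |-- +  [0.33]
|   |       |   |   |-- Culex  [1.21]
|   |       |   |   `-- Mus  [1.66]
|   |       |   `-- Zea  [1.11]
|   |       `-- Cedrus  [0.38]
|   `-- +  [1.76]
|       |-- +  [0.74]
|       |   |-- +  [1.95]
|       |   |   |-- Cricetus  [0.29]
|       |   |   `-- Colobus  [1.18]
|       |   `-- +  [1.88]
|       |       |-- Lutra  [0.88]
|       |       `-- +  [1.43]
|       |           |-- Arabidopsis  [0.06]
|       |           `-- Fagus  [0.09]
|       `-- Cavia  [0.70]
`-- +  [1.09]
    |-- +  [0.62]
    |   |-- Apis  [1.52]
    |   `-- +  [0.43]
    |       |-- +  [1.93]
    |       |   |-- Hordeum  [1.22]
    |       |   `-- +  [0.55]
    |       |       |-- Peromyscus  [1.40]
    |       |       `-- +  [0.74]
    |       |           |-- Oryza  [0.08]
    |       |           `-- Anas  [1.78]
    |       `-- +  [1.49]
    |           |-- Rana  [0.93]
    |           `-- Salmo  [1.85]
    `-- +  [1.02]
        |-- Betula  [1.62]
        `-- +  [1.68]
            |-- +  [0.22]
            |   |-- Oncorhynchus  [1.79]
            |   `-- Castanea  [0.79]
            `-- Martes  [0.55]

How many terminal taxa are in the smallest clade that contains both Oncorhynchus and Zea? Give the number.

The MRCA of Oncorhynchus and Zea is the root, so the clade is the entire tree.
That clade contains 22 terminal taxa: Alnus, Anas, Apis, Arabidopsis, Betula, Castanea, Cavia, Cedrus, Colobus, Cricetus, Culex, Fagus, Hordeum, Lutra, Martes, Mus, Oncorhynchus, Oryza, Peromyscus, Rana, Salmo, Zea.

22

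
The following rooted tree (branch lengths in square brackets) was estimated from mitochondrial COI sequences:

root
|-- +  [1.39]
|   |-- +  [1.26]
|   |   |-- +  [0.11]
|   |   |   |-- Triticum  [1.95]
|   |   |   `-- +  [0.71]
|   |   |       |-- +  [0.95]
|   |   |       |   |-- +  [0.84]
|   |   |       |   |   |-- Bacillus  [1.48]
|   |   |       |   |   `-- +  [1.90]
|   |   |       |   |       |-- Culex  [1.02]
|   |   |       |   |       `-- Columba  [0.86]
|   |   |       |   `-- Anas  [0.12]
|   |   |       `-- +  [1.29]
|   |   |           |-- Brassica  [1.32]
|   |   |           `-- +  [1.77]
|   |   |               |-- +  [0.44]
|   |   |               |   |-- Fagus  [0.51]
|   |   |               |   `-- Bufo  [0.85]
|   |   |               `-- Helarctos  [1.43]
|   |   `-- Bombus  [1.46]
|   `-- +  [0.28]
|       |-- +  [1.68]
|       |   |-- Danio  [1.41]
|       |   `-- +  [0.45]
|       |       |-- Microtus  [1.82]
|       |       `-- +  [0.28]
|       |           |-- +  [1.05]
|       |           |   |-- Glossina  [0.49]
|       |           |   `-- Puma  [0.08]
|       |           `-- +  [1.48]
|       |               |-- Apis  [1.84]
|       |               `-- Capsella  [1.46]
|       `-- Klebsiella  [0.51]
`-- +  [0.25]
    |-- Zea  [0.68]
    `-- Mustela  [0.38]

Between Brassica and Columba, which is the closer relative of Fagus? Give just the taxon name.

Brassica

The MRCA of Fagus and Brassica subtends (Brassica,((Fagus,Bufo),Helarctos)) (4 taxa).
The MRCA of Fagus and Columba subtends (((Bacillus,(Culex,Columba)),Anas),(Brassica,((Fagus,Bufo),Helarctos))) (8 taxa).
The first is nested inside the second, so Fagus shares a more recent common ancestor with Brassica.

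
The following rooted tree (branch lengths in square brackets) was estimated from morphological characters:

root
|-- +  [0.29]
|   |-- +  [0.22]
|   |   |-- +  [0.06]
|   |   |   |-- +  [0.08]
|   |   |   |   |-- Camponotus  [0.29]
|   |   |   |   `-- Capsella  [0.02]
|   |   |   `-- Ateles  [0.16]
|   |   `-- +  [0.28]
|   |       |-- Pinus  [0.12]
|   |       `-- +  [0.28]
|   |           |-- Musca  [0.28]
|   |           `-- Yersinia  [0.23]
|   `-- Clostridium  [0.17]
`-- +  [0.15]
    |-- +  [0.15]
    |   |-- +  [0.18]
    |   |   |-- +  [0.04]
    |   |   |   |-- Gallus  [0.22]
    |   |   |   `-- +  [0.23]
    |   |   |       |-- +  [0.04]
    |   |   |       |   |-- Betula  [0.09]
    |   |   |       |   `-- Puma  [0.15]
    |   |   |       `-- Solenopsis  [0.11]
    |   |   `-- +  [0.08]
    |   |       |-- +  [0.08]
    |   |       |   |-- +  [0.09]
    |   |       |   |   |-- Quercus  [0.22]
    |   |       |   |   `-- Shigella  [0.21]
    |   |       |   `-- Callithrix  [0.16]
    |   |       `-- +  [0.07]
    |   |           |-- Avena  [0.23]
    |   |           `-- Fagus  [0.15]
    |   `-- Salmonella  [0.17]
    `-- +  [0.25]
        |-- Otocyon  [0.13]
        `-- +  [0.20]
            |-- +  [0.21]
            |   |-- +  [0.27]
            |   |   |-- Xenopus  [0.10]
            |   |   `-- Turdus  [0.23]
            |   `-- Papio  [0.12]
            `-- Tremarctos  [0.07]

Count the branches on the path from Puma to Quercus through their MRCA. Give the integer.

The MRCA of Puma and Quercus is the node subtending ((Gallus,((Betula,Puma),Solenopsis)),(((Quercus,Shigella),Callithrix),(Avena,Fagus))).
From Puma up to that node: 4 branches. From Quercus up to the same node: 4 branches. Total: 4 + 4 = 8.

8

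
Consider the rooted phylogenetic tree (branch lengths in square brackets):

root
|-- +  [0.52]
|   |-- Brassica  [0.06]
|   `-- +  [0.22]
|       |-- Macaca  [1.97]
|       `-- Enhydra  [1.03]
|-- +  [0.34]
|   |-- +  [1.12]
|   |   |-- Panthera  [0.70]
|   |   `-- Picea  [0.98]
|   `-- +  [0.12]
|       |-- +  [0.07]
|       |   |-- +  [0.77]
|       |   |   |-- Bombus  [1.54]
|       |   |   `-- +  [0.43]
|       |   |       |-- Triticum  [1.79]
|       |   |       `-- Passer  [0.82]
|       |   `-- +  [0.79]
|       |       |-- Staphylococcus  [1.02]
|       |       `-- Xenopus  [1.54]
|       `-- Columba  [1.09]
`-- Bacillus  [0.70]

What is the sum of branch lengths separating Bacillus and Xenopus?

3.56

The path runs Bacillus → … → MRCA → … → Xenopus; the MRCA is the root of the tree.
Branch lengths along that path: 0.70 + 0.34 + 0.12 + 0.07 + 0.79 + 1.54 = 3.56.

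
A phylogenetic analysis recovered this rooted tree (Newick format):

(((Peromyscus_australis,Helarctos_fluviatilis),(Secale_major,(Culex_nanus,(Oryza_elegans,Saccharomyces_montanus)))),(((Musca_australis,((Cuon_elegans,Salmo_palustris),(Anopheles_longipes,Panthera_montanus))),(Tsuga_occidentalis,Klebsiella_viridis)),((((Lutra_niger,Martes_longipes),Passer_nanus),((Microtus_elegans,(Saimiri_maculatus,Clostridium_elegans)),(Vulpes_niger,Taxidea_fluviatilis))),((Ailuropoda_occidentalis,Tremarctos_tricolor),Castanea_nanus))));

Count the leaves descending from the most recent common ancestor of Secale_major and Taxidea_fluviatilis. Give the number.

24

The MRCA of Secale_major and Taxidea_fluviatilis is the root, so the clade is the entire tree.
That clade contains 24 terminal taxa: Ailuropoda_occidentalis, Anopheles_longipes, Castanea_nanus, Clostridium_elegans, Culex_nanus, Cuon_elegans, Helarctos_fluviatilis, Klebsiella_viridis, Lutra_niger, Martes_longipes, Microtus_elegans, Musca_australis, Oryza_elegans, Panthera_montanus, Passer_nanus, Peromyscus_australis, Saccharomyces_montanus, Saimiri_maculatus, Salmo_palustris, Secale_major, Taxidea_fluviatilis, Tremarctos_tricolor, Tsuga_occidentalis, Vulpes_niger.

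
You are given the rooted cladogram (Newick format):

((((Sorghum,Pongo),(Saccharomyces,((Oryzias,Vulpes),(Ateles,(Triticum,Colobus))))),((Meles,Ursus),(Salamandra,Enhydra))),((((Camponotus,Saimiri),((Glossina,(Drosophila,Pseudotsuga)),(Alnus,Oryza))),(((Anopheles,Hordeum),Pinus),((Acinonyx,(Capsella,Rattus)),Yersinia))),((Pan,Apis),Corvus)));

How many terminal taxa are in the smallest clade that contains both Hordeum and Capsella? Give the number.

7

The MRCA of Hordeum and Capsella is the node subtending (((Anopheles,Hordeum),Pinus),((Acinonyx,(Capsella,Rattus)),Yersinia)).
That clade contains 7 terminal taxa: Acinonyx, Anopheles, Capsella, Hordeum, Pinus, Rattus, Yersinia.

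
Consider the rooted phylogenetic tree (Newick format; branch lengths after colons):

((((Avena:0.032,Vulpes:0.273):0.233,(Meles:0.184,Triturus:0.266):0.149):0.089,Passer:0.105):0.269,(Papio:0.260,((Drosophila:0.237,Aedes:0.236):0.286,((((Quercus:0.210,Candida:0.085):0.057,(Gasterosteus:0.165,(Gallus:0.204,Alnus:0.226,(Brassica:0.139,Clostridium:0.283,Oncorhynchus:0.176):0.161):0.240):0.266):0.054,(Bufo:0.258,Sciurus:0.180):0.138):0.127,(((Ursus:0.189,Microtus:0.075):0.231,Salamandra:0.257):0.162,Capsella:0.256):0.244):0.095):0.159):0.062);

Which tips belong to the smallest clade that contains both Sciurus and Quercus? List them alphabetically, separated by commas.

Alnus, Brassica, Bufo, Candida, Clostridium, Gallus, Gasterosteus, Oncorhynchus, Quercus, Sciurus

Tracing Sciurus: it sits inside (Bufo,Sciurus).
Tracing Quercus: it sits inside (Quercus,Candida).
The smallest clade enclosing both is (((Quercus,Candida),(Gasterosteus,(Gallus,Alnus,(Brassica,Clostridium,Oncorhynchus)))),(Bufo,Sciurus)); the answer is its 10 terminal taxa in alphabetical order.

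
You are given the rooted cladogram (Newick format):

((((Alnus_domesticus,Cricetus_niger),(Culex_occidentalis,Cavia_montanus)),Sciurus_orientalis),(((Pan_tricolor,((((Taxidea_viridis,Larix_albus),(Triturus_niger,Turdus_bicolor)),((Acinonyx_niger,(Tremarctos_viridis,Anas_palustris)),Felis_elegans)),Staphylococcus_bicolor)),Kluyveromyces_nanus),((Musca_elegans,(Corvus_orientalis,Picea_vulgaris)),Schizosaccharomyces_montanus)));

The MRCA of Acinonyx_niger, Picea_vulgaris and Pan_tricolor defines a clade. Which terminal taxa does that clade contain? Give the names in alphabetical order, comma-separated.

Acinonyx_niger, Anas_palustris, Corvus_orientalis, Felis_elegans, Kluyveromyces_nanus, Larix_albus, Musca_elegans, Pan_tricolor, Picea_vulgaris, Schizosaccharomyces_montanus, Staphylococcus_bicolor, Taxidea_viridis, Tremarctos_viridis, Triturus_niger, Turdus_bicolor

Tracing Acinonyx_niger: it sits inside (Acinonyx_niger,(Tremarctos_viridis,Anas_palustris)).
Tracing Picea_vulgaris: it sits inside (Corvus_orientalis,Picea_vulgaris).
Tracing Pan_tricolor: it sits inside (Pan_tricolor,((((Taxidea_viridis,Larix_albus),(Triturus_niger,Turdus_bicolor)),((Acinonyx_niger,(Tremarctos_viridis,Anas_palustris)),Felis_elegans)),Staphylococcus_bicolor)).
The smallest clade enclosing all 3 is (((Pan_tricolor,((((Taxidea_viridis,Larix_albus),(Triturus_niger,Turdus_bicolor)),((Acinonyx_niger,(Tremarctos_viridis,Anas_palustris)),Felis_elegans)),Staphylococcus_bicolor)),Kluyveromyces_nanus),((Musca_elegans,(Corvus_orientalis,Picea_vulgaris)),Schizosaccharomyces_montanus)); the answer is its 15 terminal taxa in alphabetical order.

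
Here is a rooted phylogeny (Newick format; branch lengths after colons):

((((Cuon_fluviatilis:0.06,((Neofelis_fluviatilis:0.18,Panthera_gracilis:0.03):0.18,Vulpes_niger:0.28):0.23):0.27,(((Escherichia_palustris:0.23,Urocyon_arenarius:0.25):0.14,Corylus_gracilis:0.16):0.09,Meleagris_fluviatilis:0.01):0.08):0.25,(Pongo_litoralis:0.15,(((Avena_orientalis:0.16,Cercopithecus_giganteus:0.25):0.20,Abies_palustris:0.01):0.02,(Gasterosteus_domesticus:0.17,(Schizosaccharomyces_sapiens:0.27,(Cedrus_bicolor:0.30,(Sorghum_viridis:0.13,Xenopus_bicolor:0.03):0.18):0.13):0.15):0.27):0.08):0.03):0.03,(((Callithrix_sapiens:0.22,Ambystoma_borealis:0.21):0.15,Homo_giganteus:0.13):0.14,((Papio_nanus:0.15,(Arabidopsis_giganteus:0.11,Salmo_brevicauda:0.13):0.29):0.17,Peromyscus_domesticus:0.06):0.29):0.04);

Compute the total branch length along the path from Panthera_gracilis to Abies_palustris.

1.10

The path runs Panthera_gracilis → … → MRCA → … → Abies_palustris; the MRCA is the node subtending (((Cuon_fluviatilis,((Neofelis_fluviatilis,Panthera_gracilis),Vulpes_niger)),(((Escherichia_palustris,Urocyon_arenarius),Corylus_gracilis),Meleagris_fluviatilis)),(Pongo_litoralis,(((Avena_orientalis,Cercopithecus_giganteus),Abies_palustris),(Gasterosteus_domesticus,(Schizosaccharomyces_sapiens,(Cedrus_bicolor,(Sorghum_viridis,Xenopus_bicolor))))))).
Branch lengths along that path: 0.03 + 0.18 + 0.23 + 0.27 + 0.25 + 0.03 + 0.08 + 0.02 + 0.01 = 1.10.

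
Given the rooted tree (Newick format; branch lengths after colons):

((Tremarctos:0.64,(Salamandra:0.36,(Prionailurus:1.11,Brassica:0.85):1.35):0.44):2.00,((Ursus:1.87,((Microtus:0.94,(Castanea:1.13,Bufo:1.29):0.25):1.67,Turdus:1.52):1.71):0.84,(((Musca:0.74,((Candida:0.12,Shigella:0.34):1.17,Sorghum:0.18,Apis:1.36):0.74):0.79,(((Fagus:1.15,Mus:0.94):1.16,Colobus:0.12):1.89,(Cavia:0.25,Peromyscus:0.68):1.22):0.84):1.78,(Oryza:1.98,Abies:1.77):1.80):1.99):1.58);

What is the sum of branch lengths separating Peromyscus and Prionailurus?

12.99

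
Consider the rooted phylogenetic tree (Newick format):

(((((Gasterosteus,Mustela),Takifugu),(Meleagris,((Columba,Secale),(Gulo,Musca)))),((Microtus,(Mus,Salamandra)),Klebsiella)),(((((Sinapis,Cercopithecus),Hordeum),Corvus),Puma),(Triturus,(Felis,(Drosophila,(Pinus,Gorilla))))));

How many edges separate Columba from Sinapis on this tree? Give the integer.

12

The MRCA of Columba and Sinapis is the root of the tree.
From Columba up to that node: 6 branches. From Sinapis up to the same node: 6 branches. Total: 6 + 6 = 12.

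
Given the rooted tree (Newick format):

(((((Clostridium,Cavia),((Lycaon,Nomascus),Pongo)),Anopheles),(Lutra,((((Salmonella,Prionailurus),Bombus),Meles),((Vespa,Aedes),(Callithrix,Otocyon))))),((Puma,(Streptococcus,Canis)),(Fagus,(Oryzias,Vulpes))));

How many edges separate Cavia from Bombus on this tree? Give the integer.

9

The MRCA of Cavia and Bombus is the node subtending ((((Clostridium,Cavia),((Lycaon,Nomascus),Pongo)),Anopheles),(Lutra,((((Salmonella,Prionailurus),Bombus),Meles),((Vespa,Aedes),(Callithrix,Otocyon))))).
From Cavia up to that node: 4 branches. From Bombus up to the same node: 5 branches. Total: 4 + 5 = 9.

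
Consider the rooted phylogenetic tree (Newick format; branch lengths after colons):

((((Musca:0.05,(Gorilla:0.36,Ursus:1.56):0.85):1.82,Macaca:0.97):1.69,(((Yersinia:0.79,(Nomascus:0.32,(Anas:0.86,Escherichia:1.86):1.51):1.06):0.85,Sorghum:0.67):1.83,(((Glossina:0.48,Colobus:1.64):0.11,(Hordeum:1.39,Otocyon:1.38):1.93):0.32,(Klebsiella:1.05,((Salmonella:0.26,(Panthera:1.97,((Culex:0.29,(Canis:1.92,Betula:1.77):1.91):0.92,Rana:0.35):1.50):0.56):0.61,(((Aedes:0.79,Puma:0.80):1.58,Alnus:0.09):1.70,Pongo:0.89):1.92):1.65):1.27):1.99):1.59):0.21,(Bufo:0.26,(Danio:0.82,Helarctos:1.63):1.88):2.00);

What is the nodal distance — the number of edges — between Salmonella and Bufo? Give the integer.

9

The MRCA of Salmonella and Bufo is the root of the tree.
From Salmonella up to that node: 7 branches. From Bufo up to the same node: 2 branches. Total: 7 + 2 = 9.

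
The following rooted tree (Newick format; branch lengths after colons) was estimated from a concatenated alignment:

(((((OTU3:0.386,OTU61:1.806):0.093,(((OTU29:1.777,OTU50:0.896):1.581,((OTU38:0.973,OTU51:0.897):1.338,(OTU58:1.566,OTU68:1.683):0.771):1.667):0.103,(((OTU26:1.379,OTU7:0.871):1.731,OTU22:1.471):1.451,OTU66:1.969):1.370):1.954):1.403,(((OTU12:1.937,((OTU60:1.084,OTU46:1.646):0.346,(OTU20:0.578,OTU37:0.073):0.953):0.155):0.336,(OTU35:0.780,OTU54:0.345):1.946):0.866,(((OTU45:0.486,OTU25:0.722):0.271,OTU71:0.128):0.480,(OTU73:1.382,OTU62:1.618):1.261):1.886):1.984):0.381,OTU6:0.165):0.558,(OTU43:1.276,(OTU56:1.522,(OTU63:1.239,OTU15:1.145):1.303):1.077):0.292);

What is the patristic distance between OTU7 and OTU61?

9.276

The path runs OTU7 → … → MRCA → … → OTU61; the MRCA is the node subtending ((OTU3,OTU61),(((OTU29,OTU50),((OTU38,OTU51),(OTU58,OTU68))),(((OTU26,OTU7),OTU22),OTU66))).
Branch lengths along that path: 0.871 + 1.731 + 1.451 + 1.370 + 1.954 + 0.093 + 1.806 = 9.276.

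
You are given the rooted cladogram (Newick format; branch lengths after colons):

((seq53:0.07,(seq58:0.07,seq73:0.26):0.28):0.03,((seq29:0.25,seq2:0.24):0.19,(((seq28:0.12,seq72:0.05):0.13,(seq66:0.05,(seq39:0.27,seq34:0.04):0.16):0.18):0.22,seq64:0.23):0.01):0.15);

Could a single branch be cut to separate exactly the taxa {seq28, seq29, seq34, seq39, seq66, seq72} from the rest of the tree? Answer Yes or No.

The MRCA of the listed taxa subtends ((seq29,seq2),(((seq28,seq72),(seq66,(seq39,seq34))),seq64)).
That clade also contains seq2, seq64, which are not in the proposed group, so the group is not monophyletic.

No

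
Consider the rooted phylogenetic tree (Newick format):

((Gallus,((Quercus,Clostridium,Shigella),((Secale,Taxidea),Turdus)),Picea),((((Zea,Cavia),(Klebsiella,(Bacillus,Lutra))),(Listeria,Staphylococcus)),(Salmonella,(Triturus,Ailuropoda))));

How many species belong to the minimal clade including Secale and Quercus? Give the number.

The MRCA of Secale and Quercus is the node subtending ((Quercus,Clostridium,Shigella),((Secale,Taxidea),Turdus)).
That clade contains 6 terminal taxa: Clostridium, Quercus, Secale, Shigella, Taxidea, Turdus.

6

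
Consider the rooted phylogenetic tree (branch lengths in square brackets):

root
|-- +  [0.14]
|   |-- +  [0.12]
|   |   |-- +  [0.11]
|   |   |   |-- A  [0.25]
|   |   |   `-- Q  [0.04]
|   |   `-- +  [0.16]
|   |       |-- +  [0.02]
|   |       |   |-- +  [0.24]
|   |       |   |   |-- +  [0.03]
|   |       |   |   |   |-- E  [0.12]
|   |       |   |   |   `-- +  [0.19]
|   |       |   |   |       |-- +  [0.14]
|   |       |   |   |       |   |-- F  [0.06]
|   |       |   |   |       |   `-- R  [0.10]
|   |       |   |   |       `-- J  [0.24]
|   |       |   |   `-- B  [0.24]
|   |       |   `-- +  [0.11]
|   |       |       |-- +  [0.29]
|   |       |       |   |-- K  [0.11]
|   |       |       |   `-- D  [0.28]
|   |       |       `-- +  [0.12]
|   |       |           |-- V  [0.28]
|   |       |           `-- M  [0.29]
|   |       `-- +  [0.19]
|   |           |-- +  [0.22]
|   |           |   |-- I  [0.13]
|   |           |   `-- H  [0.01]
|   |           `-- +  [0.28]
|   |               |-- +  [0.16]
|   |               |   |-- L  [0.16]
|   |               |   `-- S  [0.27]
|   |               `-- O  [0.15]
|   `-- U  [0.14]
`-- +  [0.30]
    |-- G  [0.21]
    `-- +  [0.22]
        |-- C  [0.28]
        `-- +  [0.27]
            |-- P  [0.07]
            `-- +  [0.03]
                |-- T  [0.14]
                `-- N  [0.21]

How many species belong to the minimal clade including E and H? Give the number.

14

The MRCA of E and H is the node subtending ((((E,((F,R),J)),B),((K,D),(V,M))),((I,H),((L,S),O))).
That clade contains 14 terminal taxa: B, D, E, F, H, I, J, K, L, M, O, R, S, V.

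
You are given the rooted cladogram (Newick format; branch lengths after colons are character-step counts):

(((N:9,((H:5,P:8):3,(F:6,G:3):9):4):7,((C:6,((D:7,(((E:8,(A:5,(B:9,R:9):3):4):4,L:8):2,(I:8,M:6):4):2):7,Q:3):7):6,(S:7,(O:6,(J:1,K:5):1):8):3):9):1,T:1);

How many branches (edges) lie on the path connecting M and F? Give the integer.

The MRCA of M and F is the node subtending ((N,((H,P),(F,G))),((C,((D,(((E,(A,(B,R))),L),(I,M))),Q)),(S,(O,(J,K))))).
From M up to that node: 7 branches. From F up to the same node: 4 branches. Total: 7 + 4 = 11.

11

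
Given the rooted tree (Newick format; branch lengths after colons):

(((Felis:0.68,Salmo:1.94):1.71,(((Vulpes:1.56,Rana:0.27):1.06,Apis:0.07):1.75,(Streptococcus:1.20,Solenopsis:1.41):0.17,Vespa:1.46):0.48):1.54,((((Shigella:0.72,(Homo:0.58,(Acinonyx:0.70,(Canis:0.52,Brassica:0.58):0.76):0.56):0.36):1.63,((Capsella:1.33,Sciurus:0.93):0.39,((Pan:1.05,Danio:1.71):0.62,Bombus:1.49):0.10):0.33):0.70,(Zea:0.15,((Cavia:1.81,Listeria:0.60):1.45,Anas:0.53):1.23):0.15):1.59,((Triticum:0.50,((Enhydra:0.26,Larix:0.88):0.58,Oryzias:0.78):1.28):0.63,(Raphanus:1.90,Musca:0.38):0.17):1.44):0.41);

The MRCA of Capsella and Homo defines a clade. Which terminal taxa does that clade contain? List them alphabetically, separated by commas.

Tracing Capsella: it sits inside (Capsella,Sciurus).
Tracing Homo: it sits inside (Homo,(Acinonyx,(Canis,Brassica))).
The smallest clade enclosing both is ((Shigella,(Homo,(Acinonyx,(Canis,Brassica)))),((Capsella,Sciurus),((Pan,Danio),Bombus))); the answer is its 10 terminal taxa in alphabetical order.

Acinonyx, Bombus, Brassica, Canis, Capsella, Danio, Homo, Pan, Sciurus, Shigella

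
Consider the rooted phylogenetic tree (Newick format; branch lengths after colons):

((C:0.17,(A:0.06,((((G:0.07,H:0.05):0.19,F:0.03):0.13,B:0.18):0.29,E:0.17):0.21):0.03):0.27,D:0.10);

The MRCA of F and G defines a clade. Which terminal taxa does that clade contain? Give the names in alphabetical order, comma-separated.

Tracing F: it sits inside ((G,H),F).
Tracing G: it sits inside (G,H).
The smallest clade enclosing both is ((G,H),F); the answer is its 3 terminal taxa in alphabetical order.

F, G, H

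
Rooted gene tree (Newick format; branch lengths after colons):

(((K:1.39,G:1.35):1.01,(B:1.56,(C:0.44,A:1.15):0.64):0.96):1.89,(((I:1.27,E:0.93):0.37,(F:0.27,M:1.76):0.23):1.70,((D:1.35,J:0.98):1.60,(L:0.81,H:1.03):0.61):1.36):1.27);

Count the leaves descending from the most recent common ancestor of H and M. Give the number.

The MRCA of H and M is the node subtending (((I,E),(F,M)),((D,J),(L,H))).
That clade contains 8 terminal taxa: D, E, F, H, I, J, L, M.

8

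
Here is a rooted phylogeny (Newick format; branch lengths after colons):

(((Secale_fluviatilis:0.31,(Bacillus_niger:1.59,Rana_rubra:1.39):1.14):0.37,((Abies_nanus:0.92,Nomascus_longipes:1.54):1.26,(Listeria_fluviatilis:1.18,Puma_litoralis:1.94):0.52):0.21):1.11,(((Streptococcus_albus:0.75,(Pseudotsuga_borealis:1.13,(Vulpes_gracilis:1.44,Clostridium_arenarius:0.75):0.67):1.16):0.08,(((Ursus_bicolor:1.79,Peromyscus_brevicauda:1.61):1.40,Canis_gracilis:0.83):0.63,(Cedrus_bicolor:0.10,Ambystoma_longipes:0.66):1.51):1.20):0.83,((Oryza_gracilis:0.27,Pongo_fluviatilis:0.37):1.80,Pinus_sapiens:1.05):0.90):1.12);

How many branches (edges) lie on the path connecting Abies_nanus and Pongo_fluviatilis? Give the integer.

The MRCA of Abies_nanus and Pongo_fluviatilis is the root of the tree.
From Abies_nanus up to that node: 4 branches. From Pongo_fluviatilis up to the same node: 4 branches. Total: 4 + 4 = 8.

8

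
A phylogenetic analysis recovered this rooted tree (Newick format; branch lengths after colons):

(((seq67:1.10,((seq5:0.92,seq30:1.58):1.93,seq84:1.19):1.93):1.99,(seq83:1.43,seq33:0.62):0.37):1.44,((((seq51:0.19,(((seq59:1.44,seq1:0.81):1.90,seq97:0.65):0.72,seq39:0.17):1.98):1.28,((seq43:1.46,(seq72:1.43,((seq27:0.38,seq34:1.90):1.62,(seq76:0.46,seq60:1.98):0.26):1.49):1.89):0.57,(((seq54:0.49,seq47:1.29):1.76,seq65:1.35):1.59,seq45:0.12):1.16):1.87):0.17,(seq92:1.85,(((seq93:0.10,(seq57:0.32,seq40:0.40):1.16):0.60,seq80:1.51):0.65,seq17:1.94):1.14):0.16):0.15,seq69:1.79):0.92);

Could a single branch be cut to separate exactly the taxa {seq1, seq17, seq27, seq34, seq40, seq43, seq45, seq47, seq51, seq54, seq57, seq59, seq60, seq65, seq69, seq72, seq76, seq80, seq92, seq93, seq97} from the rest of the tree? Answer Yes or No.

No

The MRCA of the listed taxa subtends ((((seq51,(((seq59,seq1),seq97),seq39)),((seq43,(seq72,((seq27,seq34),(seq76,seq60)))),(((seq54,seq47),seq65),seq45))),(seq92,(((seq93,(seq57,seq40)),seq80),seq17))),seq69).
That clade also contains seq39, which is not in the proposed group, so the group is not monophyletic.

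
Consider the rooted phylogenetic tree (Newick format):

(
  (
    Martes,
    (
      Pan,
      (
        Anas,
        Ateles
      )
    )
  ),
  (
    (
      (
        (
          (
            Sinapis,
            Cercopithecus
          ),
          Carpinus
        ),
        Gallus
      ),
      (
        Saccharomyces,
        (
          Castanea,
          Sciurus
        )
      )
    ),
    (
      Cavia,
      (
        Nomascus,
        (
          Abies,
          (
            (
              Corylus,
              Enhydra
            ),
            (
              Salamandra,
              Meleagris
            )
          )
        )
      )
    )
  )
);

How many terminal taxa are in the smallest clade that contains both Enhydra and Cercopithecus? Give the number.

14

The MRCA of Enhydra and Cercopithecus is the node subtending (((((Sinapis,Cercopithecus),Carpinus),Gallus),(Saccharomyces,(Castanea,Sciurus))),(Cavia,(Nomascus,(Abies,((Corylus,Enhydra),(Salamandra,Meleagris)))))).
That clade contains 14 terminal taxa: Abies, Carpinus, Castanea, Cavia, Cercopithecus, Corylus, Enhydra, Gallus, Meleagris, Nomascus, Saccharomyces, Salamandra, Sciurus, Sinapis.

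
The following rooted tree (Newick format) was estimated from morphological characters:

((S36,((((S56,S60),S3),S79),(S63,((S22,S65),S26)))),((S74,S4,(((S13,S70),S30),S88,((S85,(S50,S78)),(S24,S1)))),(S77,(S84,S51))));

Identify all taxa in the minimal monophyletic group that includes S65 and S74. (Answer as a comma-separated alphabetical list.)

S1, S13, S22, S24, S26, S3, S30, S36, S4, S50, S51, S56, S60, S63, S65, S70, S74, S77, S78, S79, S84, S85, S88

Tracing S65: it sits inside (S22,S65).
Tracing S74: it sits inside (S74,S4,(((S13,S70),S30),S88,((S85,(S50,S78)),(S24,S1)))).
The smallest clade enclosing both is the whole tree (their MRCA is the root), so the answer is all 23 tips in alphabetical order.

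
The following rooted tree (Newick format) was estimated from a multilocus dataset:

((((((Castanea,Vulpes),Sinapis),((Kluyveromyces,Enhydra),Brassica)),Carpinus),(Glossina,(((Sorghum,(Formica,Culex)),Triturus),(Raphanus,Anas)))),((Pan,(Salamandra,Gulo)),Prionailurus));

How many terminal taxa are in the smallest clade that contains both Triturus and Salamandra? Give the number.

18

The MRCA of Triturus and Salamandra is the root, so the clade is the entire tree.
That clade contains 18 terminal taxa: Anas, Brassica, Carpinus, Castanea, Culex, Enhydra, Formica, Glossina, Gulo, Kluyveromyces, Pan, Prionailurus, Raphanus, Salamandra, Sinapis, Sorghum, Triturus, Vulpes.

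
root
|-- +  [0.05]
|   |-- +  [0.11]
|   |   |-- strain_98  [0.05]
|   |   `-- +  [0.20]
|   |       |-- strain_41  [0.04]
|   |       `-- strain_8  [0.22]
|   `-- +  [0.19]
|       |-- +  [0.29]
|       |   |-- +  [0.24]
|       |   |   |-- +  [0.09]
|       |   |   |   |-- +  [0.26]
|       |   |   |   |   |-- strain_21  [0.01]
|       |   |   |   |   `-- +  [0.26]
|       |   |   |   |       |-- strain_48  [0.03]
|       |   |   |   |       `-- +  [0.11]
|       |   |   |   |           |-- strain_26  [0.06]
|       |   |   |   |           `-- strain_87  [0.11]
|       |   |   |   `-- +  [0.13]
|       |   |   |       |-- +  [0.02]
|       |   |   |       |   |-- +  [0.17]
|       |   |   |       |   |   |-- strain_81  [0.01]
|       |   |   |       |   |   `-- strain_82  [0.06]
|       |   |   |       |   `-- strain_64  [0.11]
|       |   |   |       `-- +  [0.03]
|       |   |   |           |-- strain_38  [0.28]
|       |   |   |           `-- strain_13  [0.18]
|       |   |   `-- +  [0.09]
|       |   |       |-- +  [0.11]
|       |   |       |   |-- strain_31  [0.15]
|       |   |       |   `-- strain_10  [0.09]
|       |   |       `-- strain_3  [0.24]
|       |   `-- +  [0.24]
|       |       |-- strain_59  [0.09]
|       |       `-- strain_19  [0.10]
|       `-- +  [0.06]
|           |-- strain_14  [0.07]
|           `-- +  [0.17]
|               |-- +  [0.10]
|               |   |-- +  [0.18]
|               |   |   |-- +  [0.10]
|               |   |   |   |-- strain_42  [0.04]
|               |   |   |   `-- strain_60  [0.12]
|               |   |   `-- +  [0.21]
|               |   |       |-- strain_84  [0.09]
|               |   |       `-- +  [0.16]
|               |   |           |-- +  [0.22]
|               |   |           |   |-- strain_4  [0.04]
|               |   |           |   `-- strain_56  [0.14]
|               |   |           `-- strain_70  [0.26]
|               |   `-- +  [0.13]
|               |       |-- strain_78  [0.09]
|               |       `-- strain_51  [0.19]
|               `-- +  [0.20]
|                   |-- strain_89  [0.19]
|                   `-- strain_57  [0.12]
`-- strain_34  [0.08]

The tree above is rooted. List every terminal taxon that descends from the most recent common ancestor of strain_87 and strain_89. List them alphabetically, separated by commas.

strain_10, strain_13, strain_14, strain_19, strain_21, strain_26, strain_3, strain_31, strain_38, strain_4, strain_42, strain_48, strain_51, strain_56, strain_57, strain_59, strain_60, strain_64, strain_70, strain_78, strain_81, strain_82, strain_84, strain_87, strain_89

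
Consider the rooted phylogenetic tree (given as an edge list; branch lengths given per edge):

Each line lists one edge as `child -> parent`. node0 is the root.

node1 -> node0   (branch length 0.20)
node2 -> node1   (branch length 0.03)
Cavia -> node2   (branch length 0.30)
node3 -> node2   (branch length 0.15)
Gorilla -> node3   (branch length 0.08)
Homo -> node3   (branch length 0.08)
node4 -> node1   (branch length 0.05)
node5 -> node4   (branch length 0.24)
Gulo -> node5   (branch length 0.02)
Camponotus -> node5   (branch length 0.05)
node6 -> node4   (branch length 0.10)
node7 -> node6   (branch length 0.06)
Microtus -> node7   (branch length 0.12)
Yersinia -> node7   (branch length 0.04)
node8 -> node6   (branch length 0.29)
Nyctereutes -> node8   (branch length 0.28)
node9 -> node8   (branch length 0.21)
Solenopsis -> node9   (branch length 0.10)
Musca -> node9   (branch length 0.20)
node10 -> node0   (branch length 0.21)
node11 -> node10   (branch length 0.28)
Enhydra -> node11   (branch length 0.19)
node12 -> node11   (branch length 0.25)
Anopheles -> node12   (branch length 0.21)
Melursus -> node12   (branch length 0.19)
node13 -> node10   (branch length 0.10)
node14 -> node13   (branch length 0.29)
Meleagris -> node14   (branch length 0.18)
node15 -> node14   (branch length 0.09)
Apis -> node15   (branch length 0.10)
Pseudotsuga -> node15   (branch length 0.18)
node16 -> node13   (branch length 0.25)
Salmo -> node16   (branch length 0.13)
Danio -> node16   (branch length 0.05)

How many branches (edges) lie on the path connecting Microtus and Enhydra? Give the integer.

The MRCA of Microtus and Enhydra is the root of the tree.
From Microtus up to that node: 5 branches. From Enhydra up to the same node: 3 branches. Total: 5 + 3 = 8.

8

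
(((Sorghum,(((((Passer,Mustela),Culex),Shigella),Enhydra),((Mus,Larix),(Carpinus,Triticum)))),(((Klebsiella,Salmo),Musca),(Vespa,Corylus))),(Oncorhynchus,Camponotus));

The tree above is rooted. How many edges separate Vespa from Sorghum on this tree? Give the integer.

5

The MRCA of Vespa and Sorghum is the node subtending ((Sorghum,(((((Passer,Mustela),Culex),Shigella),Enhydra),((Mus,Larix),(Carpinus,Triticum)))),(((Klebsiella,Salmo),Musca),(Vespa,Corylus))).
From Vespa up to that node: 3 branches. From Sorghum up to the same node: 2 branches. Total: 3 + 2 = 5.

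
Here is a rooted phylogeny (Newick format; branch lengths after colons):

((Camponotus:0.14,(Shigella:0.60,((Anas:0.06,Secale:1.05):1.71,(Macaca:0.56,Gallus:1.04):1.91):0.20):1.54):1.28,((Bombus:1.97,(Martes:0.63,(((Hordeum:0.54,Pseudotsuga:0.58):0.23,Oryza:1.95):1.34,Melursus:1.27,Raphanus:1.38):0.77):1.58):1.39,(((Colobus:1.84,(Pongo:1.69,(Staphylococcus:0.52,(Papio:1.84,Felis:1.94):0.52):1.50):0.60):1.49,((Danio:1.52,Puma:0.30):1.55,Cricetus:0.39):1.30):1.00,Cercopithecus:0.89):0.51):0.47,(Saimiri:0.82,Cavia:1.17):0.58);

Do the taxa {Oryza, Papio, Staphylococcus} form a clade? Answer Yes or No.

No

The MRCA of the listed taxa subtends ((Bombus,(Martes,(((Hordeum,Pseudotsuga),Oryza),Melursus,Raphanus))),(((Colobus,(Pongo,(Staphylococcus,(Papio,Felis)))),((Danio,Puma),Cricetus)),Cercopithecus)).
That clade also contains Bombus, Cercopithecus, Colobus, Cricetus, Danio, Felis, Hordeum, Martes, Melursus, Pongo, Pseudotsuga, Puma, Raphanus, which are not in the proposed group, so the group is not monophyletic.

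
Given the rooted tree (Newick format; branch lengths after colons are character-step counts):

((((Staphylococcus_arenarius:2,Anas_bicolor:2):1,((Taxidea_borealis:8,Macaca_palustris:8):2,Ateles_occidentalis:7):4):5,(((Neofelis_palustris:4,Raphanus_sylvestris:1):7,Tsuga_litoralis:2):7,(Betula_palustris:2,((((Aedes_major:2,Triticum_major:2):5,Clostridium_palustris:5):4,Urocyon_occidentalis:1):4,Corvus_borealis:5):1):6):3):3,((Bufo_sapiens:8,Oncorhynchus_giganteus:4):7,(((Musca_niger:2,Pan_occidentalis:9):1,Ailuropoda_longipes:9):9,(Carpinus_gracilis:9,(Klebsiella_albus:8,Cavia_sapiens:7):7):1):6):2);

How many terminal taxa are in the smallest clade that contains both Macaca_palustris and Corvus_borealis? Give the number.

14

The MRCA of Macaca_palustris and Corvus_borealis is the node subtending (((Staphylococcus_arenarius,Anas_bicolor),((Taxidea_borealis,Macaca_palustris),Ateles_occidentalis)),(((Neofelis_palustris,Raphanus_sylvestris),Tsuga_litoralis),(Betula_palustris,((((Aedes_major,Triticum_major),Clostridium_palustris),Urocyon_occidentalis),Corvus_borealis)))).
That clade contains 14 terminal taxa: Aedes_major, Anas_bicolor, Ateles_occidentalis, Betula_palustris, Clostridium_palustris, Corvus_borealis, Macaca_palustris, Neofelis_palustris, Raphanus_sylvestris, Staphylococcus_arenarius, Taxidea_borealis, Triticum_major, Tsuga_litoralis, Urocyon_occidentalis.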